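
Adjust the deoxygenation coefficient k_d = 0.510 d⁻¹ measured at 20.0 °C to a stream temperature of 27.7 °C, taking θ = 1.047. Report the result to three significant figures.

k_d(T₂) = k_d(T₁) · θ^(T₂−T₁) = 0.510 × 1.047^(27.7−20.0)
= 0.510 × 1.047^7.70 = 0.510 × 1.424 = 0.7264 d⁻¹.

k_d ≈ 0.726 d⁻¹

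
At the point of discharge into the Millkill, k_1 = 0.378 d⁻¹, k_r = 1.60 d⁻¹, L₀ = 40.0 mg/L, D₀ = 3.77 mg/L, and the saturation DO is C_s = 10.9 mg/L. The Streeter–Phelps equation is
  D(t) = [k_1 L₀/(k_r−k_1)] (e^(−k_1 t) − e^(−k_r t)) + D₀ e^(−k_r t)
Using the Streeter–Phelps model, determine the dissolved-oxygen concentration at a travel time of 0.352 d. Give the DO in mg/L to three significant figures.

k_1 L₀/(k_r−k_1) = 0.378×40.0/(1.60−0.378) = 15.12/1.222 = 12.37 mg/L.
e^(−k_1 t) = e^(−0.378×0.3520) = 0.8754; e^(−k_r t) = e^(−1.60×0.3520) = 0.5694.
D = 12.37 × (0.8754 − 0.5694) + 3.77 × 0.5694 = 3.787 + 2.147 = 5.933 mg/L.
DO = C_s − D = 10.9 − 5.933 = 4.967 mg/L.

DO ≈ 4.97 mg/L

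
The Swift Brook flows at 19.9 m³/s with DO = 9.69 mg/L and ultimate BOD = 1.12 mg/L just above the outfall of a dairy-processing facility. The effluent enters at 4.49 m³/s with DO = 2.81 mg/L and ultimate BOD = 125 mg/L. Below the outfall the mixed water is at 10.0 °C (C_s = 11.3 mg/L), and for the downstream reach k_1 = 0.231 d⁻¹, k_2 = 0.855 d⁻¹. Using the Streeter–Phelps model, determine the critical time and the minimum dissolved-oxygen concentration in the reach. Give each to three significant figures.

t_c ≈ 1.47 d; minimum DO ≈ 6.69 mg/L

Mixed DO = (19.9×9.69 + 4.49×2.81)/(19.9+4.49) = 205.4/24.39 = 8.423 mg/L.
Mixed L₀ = (19.9×1.12 + 4.49×125)/(24.39) = 583.5/24.39 = 23.93 mg/L.
Initial deficit D₀ = C_s − DO₀ = 11.3 − 8.423 = 2.877 mg/L.
t_c = (1/0.6240) ln[(0.855/0.231)(1 − 2.877×0.6240/(0.231×23.93))] = 1.603 × ln(2.499) = 1.468 d.
D_c = (0.231/0.855) × 23.93 × e^(−0.231×1.468) = 0.2702 × 23.93 × 0.7124 = 4.605 mg/L.
Minimum DO = 11.3 − 4.605 = 6.695 mg/L.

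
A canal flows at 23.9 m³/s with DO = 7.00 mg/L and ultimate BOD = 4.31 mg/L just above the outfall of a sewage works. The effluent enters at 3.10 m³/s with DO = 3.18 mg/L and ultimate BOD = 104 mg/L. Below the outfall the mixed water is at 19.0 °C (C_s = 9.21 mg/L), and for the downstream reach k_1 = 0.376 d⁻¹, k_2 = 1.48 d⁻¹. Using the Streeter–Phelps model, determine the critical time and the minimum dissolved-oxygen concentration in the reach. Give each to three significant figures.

t_c ≈ 0.625 d; minimum DO ≈ 6.05 mg/L

Mixed DO = (23.9×7.00 + 3.10×3.18)/(23.9+3.10) = 177.2/27.00 = 6.561 mg/L.
Mixed L₀ = (23.9×4.31 + 3.10×104)/(27.00) = 425.4/27.00 = 15.76 mg/L.
Initial deficit D₀ = C_s − DO₀ = 9.21 − 6.561 = 2.649 mg/L.
t_c = (1/1.104) ln[(1.48/0.376)(1 − 2.649×1.104/(0.376×15.76))] = 0.9058 × ln(1.993) = 0.6248 d.
D_c = (0.376/1.48) × 15.76 × e^(−0.376×0.6248) = 0.2541 × 15.76 × 0.7906 = 3.165 mg/L.
Minimum DO = 9.21 − 3.165 = 6.045 mg/L.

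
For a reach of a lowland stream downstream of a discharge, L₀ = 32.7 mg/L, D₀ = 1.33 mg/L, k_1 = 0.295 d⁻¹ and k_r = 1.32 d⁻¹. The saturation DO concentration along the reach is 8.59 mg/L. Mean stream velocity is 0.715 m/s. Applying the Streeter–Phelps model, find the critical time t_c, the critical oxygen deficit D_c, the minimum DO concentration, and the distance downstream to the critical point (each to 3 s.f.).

t_c = [1/(k_r−k_1)] ln[(k_r/k_1)(1 − D₀(k_r−k_1)/(k_1 L₀))]
= [1/(1.32−0.295)] ln[(1.32/0.295)(1 − 1.33×1.025/(0.295×32.7))]
= (1/1.025) ln[4.475 × 0.8587] = 0.9756 × ln(3.842) = 0.9756 × 1.346 = 1.313 d.
L(t_c) = L₀ e^(−k_1 t_c) = 32.7 × 0.6788 = 22.20 mg/L, and at the critical point k_r D_c = k_1 L, so D_c = (0.295/1.32) × 22.20 = 4.961 mg/L.
Minimum DO = C_s − D_c = 8.59 − 4.961 = 3.629 mg/L.
x_c = v t_c = 0.715 m/s × 1.313 d × 86400 s/d = 81130 m ≈ 81.1 km.

t_c ≈ 1.31 d; D_c ≈ 4.96 mg/L; min DO ≈ 3.63 mg/L; x_c ≈ 81.1 km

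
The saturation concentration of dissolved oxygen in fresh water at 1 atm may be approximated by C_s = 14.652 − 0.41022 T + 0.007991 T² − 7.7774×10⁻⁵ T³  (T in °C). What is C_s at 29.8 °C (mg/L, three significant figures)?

C_s ≈ 7.47 mg/L

C_s = 14.652 − 0.41022×29.8 + 0.007991×29.8² − 7.7774×10⁻⁵×29.8³ = 7.466 mg/L.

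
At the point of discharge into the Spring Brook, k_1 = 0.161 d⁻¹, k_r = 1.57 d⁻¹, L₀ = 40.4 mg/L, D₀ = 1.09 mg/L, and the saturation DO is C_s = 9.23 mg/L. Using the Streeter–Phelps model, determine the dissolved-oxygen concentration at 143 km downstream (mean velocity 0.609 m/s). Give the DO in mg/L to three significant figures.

DO ≈ 6.30 mg/L

Travel time t = x/v = 143 km / (0.609 m/s) = 143000 m / 0.609 m/s = 234800 s = 2.718 d.
k_1 L₀/(k_r−k_1) = 0.161×40.4/(1.57−0.161) = 6.504/1.409 = 4.616 mg/L.
e^(−k_1 t) = e^(−0.161×2.718) = 0.6456; e^(−k_r t) = e^(−1.57×2.718) = 0.01403.
D = 4.616 × (0.6456 − 0.01403) + 1.09 × 0.01403 = 2.916 + 0.01529 = 2.931 mg/L.
DO = C_s − D = 9.23 − 2.931 = 6.299 mg/L.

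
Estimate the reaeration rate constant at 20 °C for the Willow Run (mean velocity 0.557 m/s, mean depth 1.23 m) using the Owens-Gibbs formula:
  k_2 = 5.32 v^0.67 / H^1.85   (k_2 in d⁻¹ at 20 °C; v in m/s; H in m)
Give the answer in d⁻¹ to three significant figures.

k_2 ≈ 2.45 d⁻¹

k_2 = 5.32 × 0.557^0.67 / 1.23^1.85 = 5.32 × 0.6757 / 1.467 = 2.451 d⁻¹.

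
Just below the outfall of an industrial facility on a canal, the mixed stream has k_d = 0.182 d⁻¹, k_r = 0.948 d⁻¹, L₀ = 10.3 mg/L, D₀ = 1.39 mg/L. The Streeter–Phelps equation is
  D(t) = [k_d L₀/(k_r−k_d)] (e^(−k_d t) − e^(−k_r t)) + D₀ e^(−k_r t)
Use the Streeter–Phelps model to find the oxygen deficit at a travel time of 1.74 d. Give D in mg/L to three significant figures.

D ≈ 1.58 mg/L

k_d L₀/(k_r−k_d) = 0.182×10.3/(0.948−0.182) = 1.875/0.7660 = 2.447 mg/L.
e^(−k_d t) = e^(−0.182×1.740) = 0.7286; e^(−k_r t) = e^(−0.948×1.740) = 0.1921.
D = 2.447 × (0.7286 − 0.1921) + 1.39 × 0.1921 = 1.313 + 0.2671 = 1.580 mg/L.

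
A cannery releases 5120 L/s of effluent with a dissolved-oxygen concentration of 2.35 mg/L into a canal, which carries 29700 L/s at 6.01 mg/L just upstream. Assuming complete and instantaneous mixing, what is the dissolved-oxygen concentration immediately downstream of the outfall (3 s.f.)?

5.47 mg/L

Flow-weighted mixing: C = (Q_r C_r + Q_w C_w)/(Q_r + Q_w)
= (29700×6.01 + 5120×2.35)/(29700 + 5120) = 190500/34820 = 5.472 mg/L.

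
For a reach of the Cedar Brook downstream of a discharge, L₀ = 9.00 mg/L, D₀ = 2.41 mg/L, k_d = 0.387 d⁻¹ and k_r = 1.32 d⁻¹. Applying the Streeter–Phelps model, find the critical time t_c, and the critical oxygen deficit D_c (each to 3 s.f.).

t_c = [1/(k_r−k_d)] ln[(k_r/k_d)(1 − D₀(k_r−k_d)/(k_d L₀))]
= [1/(1.32−0.387)] ln[(1.32/0.387)(1 − 2.41×0.9330/(0.387×9.00))]
= (1/0.9330) ln[3.411 × 0.3544] = 1.072 × ln(1.209) = 1.072 × 0.1897 = 0.2033 d.
L(t_c) = L₀ e^(−k_d t_c) = 9.00 × 0.9243 = 8.319 mg/L, and at the critical point k_r D_c = k_d L, so D_c = (0.387/1.32) × 8.319 = 2.439 mg/L.

t_c ≈ 0.203 d; D_c ≈ 2.44 mg/L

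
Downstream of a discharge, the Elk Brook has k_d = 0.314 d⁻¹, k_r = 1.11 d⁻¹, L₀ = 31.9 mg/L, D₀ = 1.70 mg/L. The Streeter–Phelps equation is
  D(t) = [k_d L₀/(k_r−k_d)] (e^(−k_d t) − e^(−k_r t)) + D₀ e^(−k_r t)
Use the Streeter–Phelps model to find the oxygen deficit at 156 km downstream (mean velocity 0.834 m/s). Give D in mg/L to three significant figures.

D ≈ 5.39 mg/L

Travel time t = x/v = 156 km / (0.834 m/s) = 156000 m / 0.834 m/s = 187100 s = 2.165 d.
k_d L₀/(k_r−k_d) = 0.314×31.9/(1.11−0.314) = 10.02/0.7960 = 12.58 mg/L.
e^(−k_d t) = e^(−0.314×2.165) = 0.5067; e^(−k_r t) = e^(−1.11×2.165) = 0.09044.
D = 12.58 × (0.5067 − 0.09044) + 1.70 × 0.09044 = 5.238 + 0.1537 = 5.392 mg/L.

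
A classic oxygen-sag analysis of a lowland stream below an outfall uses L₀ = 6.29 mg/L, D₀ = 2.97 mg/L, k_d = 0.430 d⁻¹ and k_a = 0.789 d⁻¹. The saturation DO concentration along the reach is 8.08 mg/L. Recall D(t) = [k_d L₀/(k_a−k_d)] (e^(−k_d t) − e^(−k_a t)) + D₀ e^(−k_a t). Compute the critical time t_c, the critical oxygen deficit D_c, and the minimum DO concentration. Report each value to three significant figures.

t_c ≈ 0.295 d; D_c ≈ 3.02 mg/L; min DO ≈ 5.06 mg/L

t_c = [1/(k_a−k_d)] ln[(k_a/k_d)(1 − D₀(k_a−k_d)/(k_d L₀))]
= [1/(0.789−0.430)] ln[(0.789/0.430)(1 − 2.97×0.3590/(0.430×6.29))]
= (1/0.3590) ln[1.835 × 0.6058] = 2.786 × ln(1.112) = 2.786 × 0.1058 = 0.2946 d.
D_c = (k_d/k_a) L₀ e^(−k_d t_c) = (0.430/0.789) × 6.29 × e^(−0.430×0.2946) = 0.5450 × 6.29 × 0.8810 = 3.020 mg/L.
Minimum DO = C_s − D_c = 8.08 − 3.020 = 5.060 mg/L.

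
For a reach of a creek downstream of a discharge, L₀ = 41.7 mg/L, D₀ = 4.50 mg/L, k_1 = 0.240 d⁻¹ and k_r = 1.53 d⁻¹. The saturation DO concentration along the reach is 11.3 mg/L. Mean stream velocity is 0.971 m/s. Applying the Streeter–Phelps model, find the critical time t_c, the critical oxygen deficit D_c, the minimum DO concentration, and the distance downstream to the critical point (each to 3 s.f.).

With k_r/k_1 = 6.375 and 1 − D₀(k_r−k_1)/(k_1 L₀) = 0.4200,
t_c = ln(6.375 × 0.4200) / (1.53 − 0.240) = ln(2.677) / 1.290 = 0.9848/1.290 = 0.7634 d.
D_c = (k_1/k_r) L₀ e^(−k_1 t_c) = (0.240/1.53) × 41.7 × e^(−0.240×0.7634) = 0.1569 × 41.7 × 0.8326 = 5.446 mg/L.
Minimum DO = C_s − D_c = 11.3 − 5.446 = 5.854 mg/L.
x_c = v t_c = 0.971 m/s × 0.7634 d × 86400 s/d = 64050 m ≈ 64.0 km.

t_c ≈ 0.763 d; D_c ≈ 5.45 mg/L; min DO ≈ 5.85 mg/L; x_c ≈ 64.0 km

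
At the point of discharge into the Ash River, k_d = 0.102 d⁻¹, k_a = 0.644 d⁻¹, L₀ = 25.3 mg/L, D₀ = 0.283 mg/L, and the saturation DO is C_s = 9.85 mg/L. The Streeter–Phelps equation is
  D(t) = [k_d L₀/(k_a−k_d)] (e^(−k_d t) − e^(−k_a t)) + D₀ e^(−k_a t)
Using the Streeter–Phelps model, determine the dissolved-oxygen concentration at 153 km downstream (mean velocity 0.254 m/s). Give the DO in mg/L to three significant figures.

DO ≈ 7.56 mg/L

Travel time t = x/v = 153 km / (0.254 m/s) = 153000 m / 0.254 m/s = 602400 s = 6.972 d.
k_d L₀/(k_a−k_d) = 0.102×25.3/(0.644−0.102) = 2.581/0.5420 = 4.761 mg/L.
e^(−k_d t) = e^(−0.102×6.972) = 0.4911; e^(−k_a t) = e^(−0.644×6.972) = 0.01122.
D = 4.761 × (0.4911 − 0.01122) + 0.283 × 0.01122 = 2.285 + 0.003176 = 2.288 mg/L.
DO = C_s − D = 9.85 − 2.288 = 7.562 mg/L.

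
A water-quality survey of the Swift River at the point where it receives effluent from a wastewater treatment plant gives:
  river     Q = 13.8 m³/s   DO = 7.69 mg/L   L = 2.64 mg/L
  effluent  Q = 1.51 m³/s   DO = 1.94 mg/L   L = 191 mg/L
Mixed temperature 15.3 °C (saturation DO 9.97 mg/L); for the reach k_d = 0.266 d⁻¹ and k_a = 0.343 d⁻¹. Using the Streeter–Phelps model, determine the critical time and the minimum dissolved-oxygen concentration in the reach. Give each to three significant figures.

t_c ≈ 2.79 d; minimum DO ≈ 2.13 mg/L

Mixed DO = (13.8×7.69 + 1.51×1.94)/(13.8+1.51) = 109.1/15.31 = 7.123 mg/L.
Mixed L₀ = (13.8×2.64 + 1.51×191)/(15.31) = 324.8/15.31 = 21.22 mg/L.
Initial deficit D₀ = C_s − DO₀ = 9.97 − 7.123 = 2.847 mg/L.
t_c = (1/0.07700) ln[(0.343/0.266)(1 − 2.847×0.07700/(0.266×21.22))] = 12.99 × ln(1.239) = 2.787 d.
D_c = (0.266/0.343) × 21.22 × e^(−0.266×2.787) = 0.7755 × 21.22 × 0.4764 = 7.840 mg/L.
Minimum DO = 9.97 − 7.840 = 2.130 mg/L.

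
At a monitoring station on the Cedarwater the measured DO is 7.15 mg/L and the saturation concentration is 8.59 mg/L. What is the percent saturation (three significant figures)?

% saturation = C/C_s × 100 = 7.15/8.59 × 100 = 83.2 %.

83.2 % saturation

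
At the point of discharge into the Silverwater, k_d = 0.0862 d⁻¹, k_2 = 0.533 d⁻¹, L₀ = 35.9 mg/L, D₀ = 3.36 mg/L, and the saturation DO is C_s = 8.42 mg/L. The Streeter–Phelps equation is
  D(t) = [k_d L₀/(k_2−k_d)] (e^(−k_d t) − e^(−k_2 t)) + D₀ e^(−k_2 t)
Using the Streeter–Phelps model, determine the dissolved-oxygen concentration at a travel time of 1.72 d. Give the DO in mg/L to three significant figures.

k_d L₀/(k_2−k_d) = 0.0862×35.9/(0.533−0.0862) = 3.095/0.4468 = 6.926 mg/L.
e^(−k_d t) = e^(−0.0862×1.720) = 0.8622; e^(−k_2 t) = e^(−0.533×1.720) = 0.3998.
D = 6.926 × (0.8622 − 0.3998) + 3.36 × 0.3998 = 3.203 + 1.343 = 4.546 mg/L.
DO = C_s − D = 8.42 − 4.546 = 3.874 mg/L.

DO ≈ 3.87 mg/L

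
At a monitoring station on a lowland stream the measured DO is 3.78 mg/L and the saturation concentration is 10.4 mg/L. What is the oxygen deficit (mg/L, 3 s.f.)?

D ≈ 6.62 mg/L

D = C_s − C = 10.4 − 3.78 = 6.62 mg/L.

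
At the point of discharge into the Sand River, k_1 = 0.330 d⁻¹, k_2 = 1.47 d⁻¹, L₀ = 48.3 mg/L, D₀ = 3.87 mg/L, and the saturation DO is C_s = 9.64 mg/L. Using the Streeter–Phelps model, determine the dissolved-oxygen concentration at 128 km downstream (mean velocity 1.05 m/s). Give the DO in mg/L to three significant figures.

DO ≈ 2.13 mg/L

Travel time t = x/v = 128 km / (1.05 m/s) = 128000 m / 1.05 m/s = 121900 s = 1.411 d.
k_1 L₀/(k_2−k_1) = 0.330×48.3/(1.47−0.330) = 15.94/1.140 = 13.98 mg/L.
e^(−k_1 t) = e^(−0.330×1.411) = 0.6278; e^(−k_2 t) = e^(−1.47×1.411) = 0.1257.
D = 13.98 × (0.6278 − 0.1257) + 3.87 × 0.1257 = 7.020 + 0.4864 = 7.506 mg/L.
DO = C_s − D = 9.64 − 7.506 = 2.134 mg/L.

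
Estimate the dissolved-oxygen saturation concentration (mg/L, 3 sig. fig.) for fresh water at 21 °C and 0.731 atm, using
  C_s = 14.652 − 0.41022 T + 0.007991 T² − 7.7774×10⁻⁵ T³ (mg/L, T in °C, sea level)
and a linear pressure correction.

C_s ≈ 6.46 mg/L

At sea level: C_s = 14.652 − 0.41022×21 + 0.007991×21² − 7.7774×10⁻⁵×21³ = 8.841 mg/L.
Pressure correction: C_s' = 8.841 × 0.731 = 6.463 mg/L.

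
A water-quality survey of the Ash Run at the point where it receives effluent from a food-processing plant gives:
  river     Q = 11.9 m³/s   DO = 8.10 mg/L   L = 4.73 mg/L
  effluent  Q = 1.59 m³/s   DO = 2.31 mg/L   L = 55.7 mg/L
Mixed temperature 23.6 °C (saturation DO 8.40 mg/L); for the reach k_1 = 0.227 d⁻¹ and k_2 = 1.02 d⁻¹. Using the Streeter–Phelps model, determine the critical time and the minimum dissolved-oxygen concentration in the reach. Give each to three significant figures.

t_c ≈ 1.41 d; minimum DO ≈ 6.66 mg/L

Mixed DO = (11.9×8.10 + 1.59×2.31)/(11.9+1.59) = 100.1/13.49 = 7.418 mg/L.
Mixed L₀ = (11.9×4.73 + 1.59×55.7)/(13.49) = 144.9/13.49 = 10.74 mg/L.
Initial deficit D₀ = C_s − DO₀ = 8.40 − 7.418 = 0.9824 mg/L.
t_c = (1/0.7930) ln[(1.02/0.227)(1 − 0.9824×0.7930/(0.227×10.74))] = 1.261 × ln(3.057) = 1.409 d.
D_c = (0.227/1.02) × 10.74 × e^(−0.227×1.409) = 0.2225 × 10.74 × 0.7262 = 1.735 mg/L.
Minimum DO = 8.40 − 1.735 = 6.665 mg/L.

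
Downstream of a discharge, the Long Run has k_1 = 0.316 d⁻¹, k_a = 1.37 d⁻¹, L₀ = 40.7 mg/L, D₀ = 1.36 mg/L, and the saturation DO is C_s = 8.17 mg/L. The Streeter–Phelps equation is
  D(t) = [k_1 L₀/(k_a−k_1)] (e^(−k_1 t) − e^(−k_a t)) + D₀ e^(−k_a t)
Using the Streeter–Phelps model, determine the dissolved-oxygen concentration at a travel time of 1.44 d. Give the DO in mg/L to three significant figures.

k_1 L₀/(k_a−k_1) = 0.316×40.7/(1.37−0.316) = 12.86/1.054 = 12.20 mg/L.
e^(−k_1 t) = e^(−0.316×1.440) = 0.6344; e^(−k_a t) = e^(−1.37×1.440) = 0.1391.
D = 12.20 × (0.6344 − 0.1391) + 1.36 × 0.1391 = 6.044 + 0.1891 = 6.234 mg/L.
DO = C_s − D = 8.17 − 6.234 = 1.936 mg/L.

DO ≈ 1.94 mg/L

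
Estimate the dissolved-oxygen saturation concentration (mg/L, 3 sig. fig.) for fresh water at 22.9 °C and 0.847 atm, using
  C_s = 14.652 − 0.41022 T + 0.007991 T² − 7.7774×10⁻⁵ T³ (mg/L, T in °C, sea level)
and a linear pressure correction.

C_s ≈ 7.21 mg/L

At sea level: C_s = 14.652 − 0.41022×22.9 + 0.007991×22.9² − 7.7774×10⁻⁵×22.9³ = 8.515 mg/L.
Pressure correction: C_s' = 8.515 × 0.847 = 7.212 mg/L.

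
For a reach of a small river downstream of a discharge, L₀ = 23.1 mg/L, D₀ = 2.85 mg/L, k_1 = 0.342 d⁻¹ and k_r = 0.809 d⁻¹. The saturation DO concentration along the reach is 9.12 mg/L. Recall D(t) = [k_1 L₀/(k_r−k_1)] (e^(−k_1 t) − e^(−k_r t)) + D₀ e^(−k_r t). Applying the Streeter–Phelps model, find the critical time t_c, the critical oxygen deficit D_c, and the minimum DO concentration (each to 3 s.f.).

With k_r/k_1 = 2.365 and 1 − D₀(k_r−k_1)/(k_1 L₀) = 0.8315,
t_c = ln(2.365 × 0.8315) / (0.809 − 0.342) = ln(1.967) / 0.4670 = 0.6765/0.4670 = 1.449 d.
D_c = (k_1/k_r) L₀ e^(−k_1 t_c) = (0.342/0.809) × 23.1 × e^(−0.342×1.449) = 0.4227 × 23.1 × 0.6093 = 5.950 mg/L.
Minimum DO = C_s − D_c = 9.12 − 5.950 = 3.170 mg/L.

t_c ≈ 1.45 d; D_c ≈ 5.95 mg/L; min DO ≈ 3.17 mg/L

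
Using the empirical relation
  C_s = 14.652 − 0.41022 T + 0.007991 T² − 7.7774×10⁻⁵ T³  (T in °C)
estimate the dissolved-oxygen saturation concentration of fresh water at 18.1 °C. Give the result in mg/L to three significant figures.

C_s ≈ 9.38 mg/L

C_s = 14.652 − 0.41022×18.1 + 0.007991×18.1² − 7.7774×10⁻⁵×18.1³ = 9.384 mg/L.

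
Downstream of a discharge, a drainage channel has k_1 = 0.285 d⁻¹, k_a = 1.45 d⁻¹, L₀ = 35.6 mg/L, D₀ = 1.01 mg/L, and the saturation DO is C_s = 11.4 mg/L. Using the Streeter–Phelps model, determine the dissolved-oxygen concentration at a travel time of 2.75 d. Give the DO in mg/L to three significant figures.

DO ≈ 7.57 mg/L

k_1 L₀/(k_a−k_1) = 0.285×35.6/(1.45−0.285) = 10.15/1.165 = 8.709 mg/L.
e^(−k_1 t) = e^(−0.285×2.750) = 0.4567; e^(−k_a t) = e^(−1.45×2.750) = 0.01855.
D = 8.709 × (0.4567 − 0.01855) + 1.01 × 0.01855 = 3.816 + 0.01873 = 3.835 mg/L.
DO = C_s − D = 11.4 − 3.835 = 7.565 mg/L.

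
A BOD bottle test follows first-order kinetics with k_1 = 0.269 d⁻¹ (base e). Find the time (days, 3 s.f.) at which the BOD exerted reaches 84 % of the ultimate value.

y/L₀ = 1 − e^(−k_1 t) = 0.84 ⇒ e^(−k_1 t) = 0.160
t = −ln(0.160) / 0.269 = 1.833 / 0.269 = 6.813 d.

t ≈ 6.81 d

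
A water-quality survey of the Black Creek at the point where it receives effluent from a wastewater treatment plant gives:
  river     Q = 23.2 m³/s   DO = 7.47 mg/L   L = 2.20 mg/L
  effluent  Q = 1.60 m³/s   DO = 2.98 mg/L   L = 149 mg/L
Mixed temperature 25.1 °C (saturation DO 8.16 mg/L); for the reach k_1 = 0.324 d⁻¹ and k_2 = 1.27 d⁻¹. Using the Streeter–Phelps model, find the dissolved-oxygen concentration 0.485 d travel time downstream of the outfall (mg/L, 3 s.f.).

DO ≈ 6.37 mg/L

Mixed DO = (23.2×7.47 + 1.60×2.98)/(23.2+1.60) = 178.1/24.80 = 7.180 mg/L.
Mixed L₀ = (23.2×2.20 + 1.60×149)/(24.80) = 289.4/24.80 = 11.67 mg/L.
Initial deficit D₀ = C_s − DO₀ = 8.16 − 7.180 = 0.9797 mg/L.
D(0.485) = [0.324×11.67/(1.27−0.324)](e^(−0.324×0.485) − e^(−1.27×0.485)) + 0.9797 e^(−1.27×0.485)
= 3.997 × (0.8546 − 0.5401) + 0.9797 × 0.5401 = 1.786 mg/L.
DO = 8.16 − 1.786 = 6.374 mg/L.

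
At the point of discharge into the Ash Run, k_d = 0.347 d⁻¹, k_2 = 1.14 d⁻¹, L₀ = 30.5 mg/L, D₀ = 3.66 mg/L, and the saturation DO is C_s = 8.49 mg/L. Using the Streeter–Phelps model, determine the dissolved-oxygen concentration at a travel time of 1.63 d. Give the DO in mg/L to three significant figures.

k_d L₀/(k_2−k_d) = 0.347×30.5/(1.14−0.347) = 10.58/0.7930 = 13.35 mg/L.
e^(−k_d t) = e^(−0.347×1.630) = 0.5680; e^(−k_2 t) = e^(−1.14×1.630) = 0.1560.
D = 13.35 × (0.5680 − 0.1560) + 3.66 × 0.1560 = 5.499 + 0.5708 = 6.070 mg/L.
DO = C_s − D = 8.49 − 6.070 = 2.420 mg/L.

DO ≈ 2.42 mg/L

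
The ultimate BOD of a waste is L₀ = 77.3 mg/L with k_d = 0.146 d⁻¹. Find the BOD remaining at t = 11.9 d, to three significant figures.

L ≈ 13.6 mg/L

L_t = L₀ e^(−k_d t) = 77.3 × e^(−0.146×11.9) = 77.3 × 0.1760 = 13.60 mg/L.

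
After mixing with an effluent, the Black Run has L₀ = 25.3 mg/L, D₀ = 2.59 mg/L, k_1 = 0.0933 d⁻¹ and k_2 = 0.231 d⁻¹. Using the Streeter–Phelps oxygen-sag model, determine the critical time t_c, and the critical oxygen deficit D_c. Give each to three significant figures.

t_c = [1/(k_2−k_1)] ln[(k_2/k_1)(1 − D₀(k_2−k_1)/(k_1 L₀))]
= [1/(0.231−0.0933)] ln[(0.231/0.0933)(1 − 2.59×0.1377/(0.0933×25.3))]
= (1/0.1377) ln[2.476 × 0.8489] = 7.262 × ln(2.102) = 7.262 × 0.7428 = 5.394 d.
L(t_c) = L₀ e^(−k_1 t_c) = 25.3 × 0.6045 = 15.29 mg/L, and at the critical point k_2 D_c = k_1 L, so D_c = (0.0933/0.231) × 15.29 = 6.178 mg/L.

t_c ≈ 5.39 d; D_c ≈ 6.18 mg/L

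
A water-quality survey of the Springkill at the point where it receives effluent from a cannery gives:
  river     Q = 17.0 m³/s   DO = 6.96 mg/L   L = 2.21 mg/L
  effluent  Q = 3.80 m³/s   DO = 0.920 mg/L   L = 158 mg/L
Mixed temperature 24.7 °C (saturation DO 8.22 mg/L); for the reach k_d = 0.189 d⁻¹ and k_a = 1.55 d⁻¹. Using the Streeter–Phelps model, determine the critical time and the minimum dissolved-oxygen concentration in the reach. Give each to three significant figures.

Mixed DO = (17.0×6.96 + 3.80×0.920)/(17.0+3.80) = 121.8/20.80 = 5.857 mg/L.
Mixed L₀ = (17.0×2.21 + 3.80×158)/(20.80) = 638.0/20.80 = 30.67 mg/L.
Initial deficit D₀ = C_s − DO₀ = 8.22 − 5.857 = 2.363 mg/L.
t_c = (1/1.361) ln[(1.55/0.189)(1 − 2.363×1.361/(0.189×30.67))] = 0.7348 × ln(3.650) = 0.9514 d.
D_c = (0.189/1.55) × 30.67 × e^(−0.189×0.9514) = 0.1219 × 30.67 × 0.8354 = 3.124 mg/L.
Minimum DO = 8.22 − 3.124 = 5.096 mg/L.

t_c ≈ 0.951 d; minimum DO ≈ 5.10 mg/L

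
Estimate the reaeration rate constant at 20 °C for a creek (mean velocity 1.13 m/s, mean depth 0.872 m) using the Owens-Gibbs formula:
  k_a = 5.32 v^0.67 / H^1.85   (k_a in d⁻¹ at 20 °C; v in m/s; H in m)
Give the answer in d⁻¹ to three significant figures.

k_a ≈ 7.44 d⁻¹

k_a = 5.32 × 1.13^0.67 / 0.872^1.85 = 5.32 × 1.085 / 0.7762 = 7.439 d⁻¹.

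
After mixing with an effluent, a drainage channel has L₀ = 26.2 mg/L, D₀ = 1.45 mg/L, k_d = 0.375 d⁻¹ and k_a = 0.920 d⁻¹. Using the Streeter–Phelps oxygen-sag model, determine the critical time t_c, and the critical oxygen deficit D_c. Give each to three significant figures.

With k_a/k_d = 2.453 and 1 − D₀(k_a−k_d)/(k_d L₀) = 0.9196,
t_c = ln(2.453 × 0.9196) / (0.920 − 0.375) = ln(2.256) / 0.5450 = 0.8136/0.5450 = 1.493 d.
D_c = (k_d/k_a) L₀ e^(−k_d t_c) = (0.375/0.920) × 26.2 × e^(−0.375×1.493) = 0.4076 × 26.2 × 0.5713 = 6.101 mg/L.

t_c ≈ 1.49 d; D_c ≈ 6.10 mg/L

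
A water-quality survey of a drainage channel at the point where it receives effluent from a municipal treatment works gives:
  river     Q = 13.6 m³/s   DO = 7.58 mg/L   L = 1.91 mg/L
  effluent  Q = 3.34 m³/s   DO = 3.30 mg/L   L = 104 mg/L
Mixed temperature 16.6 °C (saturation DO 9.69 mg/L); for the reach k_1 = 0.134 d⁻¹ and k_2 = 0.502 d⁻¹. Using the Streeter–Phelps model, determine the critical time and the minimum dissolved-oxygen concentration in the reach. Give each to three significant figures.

t_c ≈ 2.34 d; minimum DO ≈ 5.39 mg/L

Mixed DO = (13.6×7.58 + 3.34×3.30)/(13.6+3.34) = 114.1/16.94 = 6.736 mg/L.
Mixed L₀ = (13.6×1.91 + 3.34×104)/(16.94) = 373.3/16.94 = 22.04 mg/L.
Initial deficit D₀ = C_s − DO₀ = 9.69 − 6.736 = 2.954 mg/L.
t_c = (1/0.3680) ln[(0.502/0.134)(1 − 2.954×0.3680/(0.134×22.04))] = 2.717 × ln(2.367) = 2.342 d.
D_c = (0.134/0.502) × 22.04 × e^(−0.134×2.342) = 0.2669 × 22.04 × 0.7307 = 4.298 mg/L.
Minimum DO = 9.69 − 4.298 = 5.392 mg/L.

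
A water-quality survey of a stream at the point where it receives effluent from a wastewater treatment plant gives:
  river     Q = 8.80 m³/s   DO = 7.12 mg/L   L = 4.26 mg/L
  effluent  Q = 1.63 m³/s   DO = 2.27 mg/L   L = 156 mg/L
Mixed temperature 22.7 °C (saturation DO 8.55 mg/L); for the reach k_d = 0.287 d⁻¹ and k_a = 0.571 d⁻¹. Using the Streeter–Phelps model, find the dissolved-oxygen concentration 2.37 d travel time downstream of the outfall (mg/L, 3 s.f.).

Mixed DO = (8.80×7.12 + 1.63×2.27)/(8.80+1.63) = 66.36/10.43 = 6.362 mg/L.
Mixed L₀ = (8.80×4.26 + 1.63×156)/(10.43) = 291.8/10.43 = 27.97 mg/L.
Initial deficit D₀ = C_s − DO₀ = 8.55 − 6.362 = 2.188 mg/L.
D(2.37) = [0.287×27.97/(0.571−0.287)](e^(−0.287×2.37) − e^(−0.571×2.37)) + 2.188 e^(−0.571×2.37)
= 28.27 × (0.5065 − 0.2584) + 2.188 × 0.2584 = 7.580 mg/L.
DO = 8.55 − 7.580 = 0.9702 mg/L.

DO ≈ 0.970 mg/L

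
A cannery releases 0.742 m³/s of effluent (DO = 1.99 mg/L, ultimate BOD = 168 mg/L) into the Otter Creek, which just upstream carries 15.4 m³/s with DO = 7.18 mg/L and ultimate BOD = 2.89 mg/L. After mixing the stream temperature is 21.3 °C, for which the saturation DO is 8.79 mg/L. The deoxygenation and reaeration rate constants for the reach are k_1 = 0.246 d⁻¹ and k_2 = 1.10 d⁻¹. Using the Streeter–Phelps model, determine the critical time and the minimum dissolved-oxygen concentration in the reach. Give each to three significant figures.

Mixed DO = (15.4×7.18 + 0.742×1.99)/(15.4+0.742) = 112.0/16.14 = 6.941 mg/L.
Mixed L₀ = (15.4×2.89 + 0.742×168)/(16.14) = 169.2/16.14 = 10.48 mg/L.
Initial deficit D₀ = C_s − DO₀ = 8.79 − 6.941 = 1.849 mg/L.
t_c = (1/0.8540) ln[(1.10/0.246)(1 − 1.849×0.8540/(0.246×10.48))] = 1.171 × ln(1.733) = 0.6441 d.
D_c = (0.246/1.10) × 10.48 × e^(−0.246×0.6441) = 0.2236 × 10.48 × 0.8535 = 2.000 mg/L.
Minimum DO = 8.79 − 2.000 = 6.790 mg/L.

t_c ≈ 0.644 d; minimum DO ≈ 6.79 mg/L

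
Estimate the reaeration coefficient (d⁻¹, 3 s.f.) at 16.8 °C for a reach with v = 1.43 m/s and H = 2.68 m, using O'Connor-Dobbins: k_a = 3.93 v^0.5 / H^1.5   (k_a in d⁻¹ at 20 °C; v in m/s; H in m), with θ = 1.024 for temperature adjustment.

k_a(20) = 3.93 × 1.43^0.5 / 2.68^1.5 = 3.93 × 1.196 / 4.387 = 1.071 d⁻¹.
k_a(16.8) = 1.071 × 1.024^(16.8−20) = 1.071 × 0.9269 = 0.9929 d⁻¹.

k_a ≈ 0.993 d⁻¹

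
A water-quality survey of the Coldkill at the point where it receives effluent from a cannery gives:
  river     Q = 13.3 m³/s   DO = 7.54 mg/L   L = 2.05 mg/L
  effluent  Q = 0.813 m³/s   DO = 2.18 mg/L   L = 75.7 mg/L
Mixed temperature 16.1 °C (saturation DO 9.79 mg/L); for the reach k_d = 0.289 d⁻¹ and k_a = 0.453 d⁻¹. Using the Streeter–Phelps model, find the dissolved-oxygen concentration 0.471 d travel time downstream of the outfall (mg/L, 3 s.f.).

Mixed DO = (13.3×7.54 + 0.813×2.18)/(13.3+0.813) = 102.1/14.11 = 7.231 mg/L.
Mixed L₀ = (13.3×2.05 + 0.813×75.7)/(14.11) = 88.81/14.11 = 6.293 mg/L.
Initial deficit D₀ = C_s − DO₀ = 9.79 − 7.231 = 2.559 mg/L.
D(0.471) = [0.289×6.293/(0.453−0.289)](e^(−0.289×0.471) − e^(−0.453×0.471)) + 2.559 e^(−0.453×0.471)
= 11.09 × (0.8727 − 0.8079) + 2.559 × 0.8079 = 2.787 mg/L.
DO = 9.79 − 2.787 = 7.003 mg/L.

DO ≈ 7.00 mg/L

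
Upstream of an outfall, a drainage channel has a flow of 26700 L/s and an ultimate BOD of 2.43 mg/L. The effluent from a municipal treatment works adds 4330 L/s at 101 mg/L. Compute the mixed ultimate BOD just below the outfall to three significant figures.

Flow-weighted mixing: C = (Q_r C_r + Q_w C_w)/(Q_r + Q_w)
= (26700×2.43 + 4330×101)/(26700 + 4330) = 502200/31030 = 16.18 mg/L.

16.2 mg/L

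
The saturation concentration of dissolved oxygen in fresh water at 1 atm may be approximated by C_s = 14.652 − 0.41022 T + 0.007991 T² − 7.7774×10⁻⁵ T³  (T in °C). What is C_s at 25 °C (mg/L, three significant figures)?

C_s = 14.652 − 0.41022×25 + 0.007991×25² − 7.7774×10⁻⁵×25³ = 8.176 mg/L.

C_s ≈ 8.18 mg/L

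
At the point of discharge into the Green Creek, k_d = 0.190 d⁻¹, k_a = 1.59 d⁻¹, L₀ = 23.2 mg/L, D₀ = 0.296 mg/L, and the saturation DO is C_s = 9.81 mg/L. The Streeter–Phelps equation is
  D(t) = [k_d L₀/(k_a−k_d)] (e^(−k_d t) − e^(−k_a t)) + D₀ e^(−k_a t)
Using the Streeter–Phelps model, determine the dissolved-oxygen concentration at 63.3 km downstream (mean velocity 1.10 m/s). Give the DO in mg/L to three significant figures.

DO ≈ 8.02 mg/L

Travel time t = x/v = 63.3 km / (1.10 m/s) = 63300 m / 1.10 m/s = 57550 s = 0.6660 d.
k_d L₀/(k_a−k_d) = 0.190×23.2/(1.59−0.190) = 4.408/1.400 = 3.149 mg/L.
e^(−k_d t) = e^(−0.190×0.6660) = 0.8811; e^(−k_a t) = e^(−1.59×0.6660) = 0.3468.
D = 3.149 × (0.8811 − 0.3468) + 0.296 × 0.3468 = 1.682 + 0.1027 = 1.785 mg/L.
DO = C_s − D = 9.81 − 1.785 = 8.025 mg/L.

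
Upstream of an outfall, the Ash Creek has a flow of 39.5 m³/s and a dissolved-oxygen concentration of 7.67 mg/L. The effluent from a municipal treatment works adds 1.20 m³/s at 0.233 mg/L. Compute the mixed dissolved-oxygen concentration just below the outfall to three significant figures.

7.45 mg/L

Flow-weighted mixing: C = (Q_r C_r + Q_w C_w)/(Q_r + Q_w)
= (39.5×7.67 + 1.20×0.233)/(39.5 + 1.20) = 303.2/40.70 = 7.451 mg/L.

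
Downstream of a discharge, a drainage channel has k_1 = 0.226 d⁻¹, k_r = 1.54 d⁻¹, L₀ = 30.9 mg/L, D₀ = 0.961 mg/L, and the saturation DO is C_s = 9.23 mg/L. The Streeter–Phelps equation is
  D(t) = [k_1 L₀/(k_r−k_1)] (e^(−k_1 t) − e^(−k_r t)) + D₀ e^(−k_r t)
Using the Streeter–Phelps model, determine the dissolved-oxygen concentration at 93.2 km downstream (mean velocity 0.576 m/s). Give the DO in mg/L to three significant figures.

Travel time t = x/v = 93.2 km / (0.576 m/s) = 93200 m / 0.576 m/s = 161800 s = 1.873 d.
k_1 L₀/(k_r−k_1) = 0.226×30.9/(1.54−0.226) = 6.983/1.314 = 5.315 mg/L.
e^(−k_1 t) = e^(−0.226×1.873) = 0.6549; e^(−k_r t) = e^(−1.54×1.873) = 0.05591.
D = 5.315 × (0.6549 − 0.05591) + 0.961 × 0.05591 = 3.184 + 0.05373 = 3.237 mg/L.
DO = C_s − D = 9.23 − 3.237 = 5.993 mg/L.

DO ≈ 5.99 mg/L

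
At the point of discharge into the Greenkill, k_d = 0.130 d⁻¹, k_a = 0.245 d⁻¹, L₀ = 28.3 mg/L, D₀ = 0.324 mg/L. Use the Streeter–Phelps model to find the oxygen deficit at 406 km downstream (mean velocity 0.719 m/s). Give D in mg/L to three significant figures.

Travel time t = x/v = 406 km / (0.719 m/s) = 406000 m / 0.719 m/s = 564700 s = 6.536 d.
k_d L₀/(k_a−k_d) = 0.130×28.3/(0.245−0.130) = 3.679/0.1150 = 31.99 mg/L.
e^(−k_d t) = e^(−0.130×6.536) = 0.4276; e^(−k_a t) = e^(−0.245×6.536) = 0.2017.
D = 31.99 × (0.4276 − 0.2017) + 0.324 × 0.2017 = 7.228 + 0.06534 = 7.293 mg/L.

D ≈ 7.29 mg/L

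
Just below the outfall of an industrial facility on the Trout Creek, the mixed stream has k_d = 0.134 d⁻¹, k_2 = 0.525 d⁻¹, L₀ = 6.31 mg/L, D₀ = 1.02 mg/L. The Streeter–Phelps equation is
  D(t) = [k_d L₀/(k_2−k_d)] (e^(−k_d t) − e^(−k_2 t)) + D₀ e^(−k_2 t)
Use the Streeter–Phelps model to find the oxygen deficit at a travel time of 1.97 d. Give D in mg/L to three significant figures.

k_d L₀/(k_2−k_d) = 0.134×6.31/(0.525−0.134) = 0.8455/0.3910 = 2.163 mg/L.
e^(−k_d t) = e^(−0.134×1.970) = 0.7680; e^(−k_2 t) = e^(−0.525×1.970) = 0.3555.
D = 2.163 × (0.7680 − 0.3555) + 1.02 × 0.3555 = 0.8920 + 0.3626 = 1.255 mg/L.

D ≈ 1.25 mg/L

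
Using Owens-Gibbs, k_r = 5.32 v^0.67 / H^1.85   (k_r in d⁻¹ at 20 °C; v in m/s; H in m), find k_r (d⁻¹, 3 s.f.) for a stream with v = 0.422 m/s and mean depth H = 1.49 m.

k_r ≈ 1.43 d⁻¹

k_r = 5.32 × 0.422^0.67 / 1.49^1.85 = 5.32 × 0.5610 / 2.091 = 1.427 d⁻¹.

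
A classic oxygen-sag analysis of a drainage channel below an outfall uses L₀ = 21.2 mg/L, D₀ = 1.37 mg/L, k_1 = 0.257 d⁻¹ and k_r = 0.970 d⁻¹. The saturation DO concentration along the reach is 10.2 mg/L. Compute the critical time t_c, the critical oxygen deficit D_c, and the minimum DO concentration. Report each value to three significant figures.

At the critical point dD/dt = 0, so k_1 L₀ e^(−k_1 t) = k_r D. Substituting D(t) from the Streeter–Phelps equation and solving for t gives
t_c = ln[(k_r/k_1)(1 − D₀(k_r−k_1)/(k_1 L₀))] / (k_r−k_1).
Here k_r−k_1 = 0.7130 d⁻¹ and 1 − D₀(k_r−k_1)/(k_1 L₀) = 1 − 1.37×0.7130/(0.257×21.2) = 0.8207, so
t_c = ln(3.774 × 0.8207) / 0.7130 = 1.131 / 0.7130 = 1.586 d.
L(t_c) = L₀ e^(−k_1 t_c) = 21.2 × 0.6653 = 14.10 mg/L, and at the critical point k_r D_c = k_1 L, so D_c = (0.257/0.970) × 14.10 = 3.737 mg/L.
Minimum DO = C_s − D_c = 10.2 − 3.737 = 6.463 mg/L.

t_c ≈ 1.59 d; D_c ≈ 3.74 mg/L; min DO ≈ 6.46 mg/L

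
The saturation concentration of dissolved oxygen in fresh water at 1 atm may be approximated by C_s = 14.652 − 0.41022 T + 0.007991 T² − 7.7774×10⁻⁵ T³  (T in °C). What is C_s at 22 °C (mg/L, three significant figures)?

C_s ≈ 8.67 mg/L

C_s = 14.652 − 0.41022×22 + 0.007991×22² − 7.7774×10⁻⁵×22³ = 8.667 mg/L.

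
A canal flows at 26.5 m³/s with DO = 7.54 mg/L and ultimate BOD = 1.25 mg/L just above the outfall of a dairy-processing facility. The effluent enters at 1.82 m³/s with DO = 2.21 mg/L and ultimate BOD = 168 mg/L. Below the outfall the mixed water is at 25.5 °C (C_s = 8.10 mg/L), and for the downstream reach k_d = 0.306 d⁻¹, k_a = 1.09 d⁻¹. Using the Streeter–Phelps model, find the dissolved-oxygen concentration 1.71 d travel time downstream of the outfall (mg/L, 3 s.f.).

Mixed DO = (26.5×7.54 + 1.82×2.21)/(26.5+1.82) = 203.8/28.32 = 7.197 mg/L.
Mixed L₀ = (26.5×1.25 + 1.82×168)/(28.32) = 338.9/28.32 = 11.97 mg/L.
Initial deficit D₀ = C_s − DO₀ = 8.10 − 7.197 = 0.9025 mg/L.
D(1.71) = [0.306×11.97/(1.09−0.306)](e^(−0.306×1.71) − e^(−1.09×1.71)) + 0.9025 e^(−1.09×1.71)
= 4.671 × (0.5926 − 0.1551) + 0.9025 × 0.1551 = 2.183 mg/L.
DO = 8.10 − 2.183 = 5.917 mg/L.

DO ≈ 5.92 mg/L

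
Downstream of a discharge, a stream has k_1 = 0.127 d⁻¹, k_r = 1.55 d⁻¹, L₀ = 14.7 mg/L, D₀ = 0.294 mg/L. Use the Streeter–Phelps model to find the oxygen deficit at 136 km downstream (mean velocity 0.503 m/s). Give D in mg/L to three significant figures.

D ≈ 0.874 mg/L

Travel time t = x/v = 136 km / (0.503 m/s) = 136000 m / 0.503 m/s = 270400 s = 3.129 d.
k_1 L₀/(k_r−k_1) = 0.127×14.7/(1.55−0.127) = 1.867/1.423 = 1.312 mg/L.
e^(−k_1 t) = e^(−0.127×3.129) = 0.6720; e^(−k_r t) = e^(−1.55×3.129) = 0.007824.
D = 1.312 × (0.6720 − 0.007824) + 0.294 × 0.007824 = 0.8714 + 0.002300 = 0.8737 mg/L.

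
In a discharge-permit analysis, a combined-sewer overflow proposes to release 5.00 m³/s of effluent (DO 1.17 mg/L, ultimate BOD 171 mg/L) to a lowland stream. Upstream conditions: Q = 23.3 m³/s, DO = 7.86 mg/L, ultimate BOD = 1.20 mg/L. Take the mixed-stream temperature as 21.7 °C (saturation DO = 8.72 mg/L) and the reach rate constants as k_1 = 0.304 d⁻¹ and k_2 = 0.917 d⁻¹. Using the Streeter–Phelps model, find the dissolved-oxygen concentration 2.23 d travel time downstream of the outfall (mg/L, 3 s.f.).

DO ≈ 2.60 mg/L

Mixed DO = (23.3×7.86 + 5.00×1.17)/(23.3+5.00) = 189.0/28.30 = 6.678 mg/L.
Mixed L₀ = (23.3×1.20 + 5.00×171)/(28.30) = 883.0/28.30 = 31.20 mg/L.
Initial deficit D₀ = C_s − DO₀ = 8.72 − 6.678 = 2.042 mg/L.
D(2.23) = [0.304×31.20/(0.917−0.304)](e^(−0.304×2.23) − e^(−0.917×2.23)) + 2.042 e^(−0.917×2.23)
= 15.47 × (0.5077 − 0.1294) + 2.042 × 0.1294 = 6.117 mg/L.
DO = 8.72 − 6.117 = 2.603 mg/L.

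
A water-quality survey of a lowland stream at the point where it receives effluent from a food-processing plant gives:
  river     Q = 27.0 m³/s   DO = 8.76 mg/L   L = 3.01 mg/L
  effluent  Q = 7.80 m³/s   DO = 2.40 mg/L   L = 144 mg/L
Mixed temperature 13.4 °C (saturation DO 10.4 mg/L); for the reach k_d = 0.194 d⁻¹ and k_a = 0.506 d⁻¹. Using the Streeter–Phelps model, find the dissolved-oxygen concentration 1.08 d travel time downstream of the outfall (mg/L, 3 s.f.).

Mixed DO = (27.0×8.76 + 7.80×2.40)/(27.0+7.80) = 255.2/34.80 = 7.334 mg/L.
Mixed L₀ = (27.0×3.01 + 7.80×144)/(34.80) = 1204/34.80 = 34.61 mg/L.
Initial deficit D₀ = C_s − DO₀ = 10.4 − 7.334 = 3.066 mg/L.
D(1.08) = [0.194×34.61/(0.506−0.194)](e^(−0.194×1.08) − e^(−0.506×1.08)) + 3.066 e^(−0.506×1.08)
= 21.52 × (0.8110 − 0.5790) + 3.066 × 0.5790 = 6.768 mg/L.
DO = 10.4 − 6.768 = 3.632 mg/L.

DO ≈ 3.63 mg/L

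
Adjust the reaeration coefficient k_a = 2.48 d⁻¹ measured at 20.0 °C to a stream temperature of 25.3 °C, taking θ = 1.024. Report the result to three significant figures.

k_a(T₂) = k_a(T₁) · θ^(T₂−T₁) = 2.48 × 1.024^(25.3−20.0)
= 2.48 × 1.024^5.30 = 2.48 × 1.134 = 2.812 d⁻¹.

k_a ≈ 2.81 d⁻¹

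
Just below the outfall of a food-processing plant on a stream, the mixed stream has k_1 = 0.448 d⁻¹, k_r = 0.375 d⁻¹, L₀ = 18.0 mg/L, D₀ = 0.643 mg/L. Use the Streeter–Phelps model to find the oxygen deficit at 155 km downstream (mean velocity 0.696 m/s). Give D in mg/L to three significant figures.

D ≈ 7.45 mg/L

Travel time t = x/v = 155 km / (0.696 m/s) = 155000 m / 0.696 m/s = 222700 s = 2.578 d.
k_1 L₀/(k_r−k_1) = 0.448×18.0/(0.375−0.448) = 8.064/-0.07300 = -110.5 mg/L.
e^(−k_1 t) = e^(−0.448×2.578) = 0.3151; e^(−k_r t) = e^(−0.375×2.578) = 0.3804.
D = -110.5 × (0.3151 − 0.3804) + 0.643 × 0.3804 = 7.207 + 0.2446 = 7.452 mg/L.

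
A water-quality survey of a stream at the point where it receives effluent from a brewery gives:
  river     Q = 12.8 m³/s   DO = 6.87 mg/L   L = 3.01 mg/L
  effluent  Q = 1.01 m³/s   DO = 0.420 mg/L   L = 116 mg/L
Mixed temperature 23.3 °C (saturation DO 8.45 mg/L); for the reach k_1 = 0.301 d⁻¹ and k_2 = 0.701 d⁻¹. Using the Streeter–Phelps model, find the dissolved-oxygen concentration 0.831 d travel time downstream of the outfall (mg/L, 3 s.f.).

DO ≈ 5.44 mg/L

Mixed DO = (12.8×6.87 + 1.01×0.420)/(12.8+1.01) = 88.36/13.81 = 6.398 mg/L.
Mixed L₀ = (12.8×3.01 + 1.01×116)/(13.81) = 155.7/13.81 = 11.27 mg/L.
Initial deficit D₀ = C_s − DO₀ = 8.45 − 6.398 = 2.052 mg/L.
D(0.831) = [0.301×11.27/(0.701−0.301)](e^(−0.301×0.831) − e^(−0.701×0.831)) + 2.052 e^(−0.701×0.831)
= 8.483 × (0.7787 − 0.5585) + 2.052 × 0.5585 = 3.014 mg/L.
DO = 8.45 − 3.014 = 5.436 mg/L.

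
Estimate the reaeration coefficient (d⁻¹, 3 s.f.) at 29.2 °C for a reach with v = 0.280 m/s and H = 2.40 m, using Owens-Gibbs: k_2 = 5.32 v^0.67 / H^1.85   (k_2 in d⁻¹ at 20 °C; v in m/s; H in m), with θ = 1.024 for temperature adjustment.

k_2 ≈ 0.558 d⁻¹

k_2(20) = 5.32 × 0.280^0.67 / 2.40^1.85 = 5.32 × 0.4262 / 5.051 = 0.4489 d⁻¹.
k_2(29.2) = 0.4489 × 1.024^(29.2−20) = 0.4489 × 1.244 = 0.5583 d⁻¹.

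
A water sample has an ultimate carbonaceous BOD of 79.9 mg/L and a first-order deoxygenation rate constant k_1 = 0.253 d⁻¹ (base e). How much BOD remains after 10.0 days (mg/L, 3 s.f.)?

L ≈ 6.36 mg/L

L_t = L₀ e^(−k_1 t) = 79.9 × e^(−0.253×10.0) = 79.9 × 0.07966 = 6.365 mg/L.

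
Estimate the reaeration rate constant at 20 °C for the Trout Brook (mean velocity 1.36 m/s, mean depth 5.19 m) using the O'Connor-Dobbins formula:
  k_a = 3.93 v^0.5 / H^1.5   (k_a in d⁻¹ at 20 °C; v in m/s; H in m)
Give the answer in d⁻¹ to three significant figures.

k_a = 3.93 × 1.36^0.5 / 5.19^1.5 = 3.93 × 1.166 / 11.82 = 0.3876 d⁻¹.

k_a ≈ 0.388 d⁻¹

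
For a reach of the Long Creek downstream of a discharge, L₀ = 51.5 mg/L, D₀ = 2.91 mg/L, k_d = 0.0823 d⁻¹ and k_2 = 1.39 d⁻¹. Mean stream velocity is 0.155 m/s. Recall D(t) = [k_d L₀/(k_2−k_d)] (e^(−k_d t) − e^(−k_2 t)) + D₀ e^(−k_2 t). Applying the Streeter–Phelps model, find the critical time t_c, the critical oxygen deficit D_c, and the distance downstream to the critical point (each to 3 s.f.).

t_c = [1/(k_2−k_d)] ln[(k_2/k_d)(1 − D₀(k_2−k_d)/(k_d L₀))]
= [1/(1.39−0.0823)] ln[(1.39/0.0823)(1 − 2.91×1.308/(0.0823×51.5))]
= (1/1.308) ln[16.89 × 0.1022] = 0.7647 × ln(1.726) = 0.7647 × 0.5456 = 0.4172 d.
D_c = (k_d/k_2) L₀ e^(−k_d t_c) = (0.0823/1.39) × 51.5 × e^(−0.0823×0.4172) = 0.05921 × 51.5 × 0.9662 = 2.946 mg/L.
x_c = v t_c = 0.155 m/s × 0.4172 d × 86400 s/d = 5587 m ≈ 5.59 km.

t_c ≈ 0.417 d; D_c ≈ 2.95 mg/L; x_c ≈ 5.59 km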